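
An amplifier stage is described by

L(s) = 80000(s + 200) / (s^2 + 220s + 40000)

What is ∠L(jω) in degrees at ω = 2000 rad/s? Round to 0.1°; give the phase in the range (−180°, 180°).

-89.4°

At s = jω = j2000:
zero (s+200): 200 + j2000 → |·| = √(200²+2000²) = √4040000 ≈ 2010, ∠ = arctan(2000/200) ≈ 84.29°
quadratic: (j2000)² + 220·j2000 + 40000 = -3960000 + j440000 → |·| ≈ 3.9844e+06, ∠ ≈ 173.66°
∠L = 84.29° − 173.66° = -89.37°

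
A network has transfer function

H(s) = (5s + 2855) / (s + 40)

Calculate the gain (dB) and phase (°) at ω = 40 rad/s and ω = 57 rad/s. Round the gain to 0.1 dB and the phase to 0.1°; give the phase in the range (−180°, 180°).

Substitute s = j40:
Numerator: 5(j40) + 2855 = 2855 + j200
Denominator: (j40) + 40 = 40 + j40
|N| = √(2855² + 200²) ≈ 2862, ∠N ≈ 4.01°
|D| = √(40² + 40²) ≈ 56.569, ∠D ≈ 45.00°
|H| = 2862 / 56.569 ≈ 50.593
Gain = 20 log₁₀(50.593) ≈ 34.08 dB
∠H = 4.01° − 45.00° = -40.99°

Substitute s = j57:
Numerator: 5(j57) + 2855 = 2855 + j285
Denominator: (j57) + 40 = 40 + j57
|N| = √(2855² + 285²) ≈ 2869.2, ∠N ≈ 5.70°
|D| = √(40² + 57²) ≈ 69.635, ∠D ≈ 54.94°
|H| = 2869.2 / 69.635 ≈ 41.203
Gain = 20 log₁₀(41.203) ≈ 32.30 dB
∠H = 5.70° − 54.94° = -49.24°

ω = 40: 34.1 dB, -41.0°; ω = 57: 32.3 dB, -49.2°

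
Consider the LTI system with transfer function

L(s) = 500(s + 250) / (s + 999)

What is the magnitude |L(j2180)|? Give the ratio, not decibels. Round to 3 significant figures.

At s = jω = j2180:
zero (s+250): 250 + j2180 → |·| = √(250²+2180²) = √4814900 ≈ 2194.3, ∠ = arctan(2180/250) ≈ 83.46°
pole (s+999): 999 + j2180 → |·| = √(999²+2180²) = √5750401 ≈ 2398, ∠ = arctan(2180/999) ≈ 65.38°
|L| = 500 · 2194.3 / 2398 ≈ 457.53

458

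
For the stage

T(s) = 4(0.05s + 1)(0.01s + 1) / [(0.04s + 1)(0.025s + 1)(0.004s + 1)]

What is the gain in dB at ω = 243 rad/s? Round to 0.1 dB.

3.7 dB

At ω = 243 rad/s:
zero (1 + j243·0.05) = 1 + j12.15 → |·| ≈ 12.191, ∠ ≈ 85.29°
zero (1 + j243·0.01) = 1 + j2.43 → |·| ≈ 2.6277, ∠ ≈ 67.63°
pole (1 + j243·0.04) = 1 + j9.72 → |·| ≈ 9.7713, ∠ ≈ 84.13°
pole (1 + j243·0.025) = 1 + j6.075 → |·| ≈ 6.1568, ∠ ≈ 80.65°
pole (1 + j243·0.004) = 1 + j0.972 → |·| ≈ 1.3946, ∠ ≈ 44.19°
|T| = 4 · 12.191 · 2.6277 / (9.7713 · 6.1568 · 1.3946) ≈ 1.5273
Gain = 20 log₁₀(1.5273) ≈ 3.68 dB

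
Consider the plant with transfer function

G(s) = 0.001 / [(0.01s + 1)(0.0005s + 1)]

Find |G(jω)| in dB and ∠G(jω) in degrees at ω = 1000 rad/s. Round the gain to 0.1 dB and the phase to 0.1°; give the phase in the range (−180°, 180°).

-81.0 dB, -110.9°

At ω = 1000 rad/s:
pole (1 + j1000·0.01) = 1 + j10 → |·| ≈ 10.05, ∠ ≈ 84.29°
pole (1 + j1000·0.0005) = 1 + j0.5 → |·| ≈ 1.118, ∠ ≈ 26.57°
|G| = 0.001 · 1 / (10.05 · 1.118) ≈ 8.9e-05
Gain = 20 log₁₀(8.9e-05) ≈ -81.01 dB
∠G = (0°) − (84.29° + 26.57°) = -110.86°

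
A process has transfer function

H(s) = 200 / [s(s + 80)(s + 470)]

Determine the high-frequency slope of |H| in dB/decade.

Each pole contributes −20 dB/decade at high frequency; each zero contributes +20 dB/decade.
Net: 0 zero(s) − 3 pole(s) → -60 dB/decade.

-60 dB/decade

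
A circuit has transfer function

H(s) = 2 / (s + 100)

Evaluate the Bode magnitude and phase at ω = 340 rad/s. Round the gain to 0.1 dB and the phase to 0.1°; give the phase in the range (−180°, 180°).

-45.0 dB, -73.6°

At s = jω = j340:
pole (s+100): 100 + j340 → |·| = √(100²+340²) = √125600 ≈ 354.4, ∠ = arctan(340/100) ≈ 73.61°
|H| = 2 / 354.4 ≈ 0.0056433
Gain = 20 log₁₀(0.0056433) ≈ -44.97 dB
∠H = 0.00° − 73.61° = -73.61°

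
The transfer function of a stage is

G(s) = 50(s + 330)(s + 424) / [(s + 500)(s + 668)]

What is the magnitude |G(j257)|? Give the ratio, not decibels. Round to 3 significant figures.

At s = jω = j257:
zero (s+330): 330 + j257 → |·| = √(330²+257²) = √174949 ≈ 418.27, ∠ = arctan(257/330) ≈ 37.91°
zero (s+424): 424 + j257 → |·| = √(424²+257²) = √245825 ≈ 495.81, ∠ = arctan(257/424) ≈ 31.22°
pole (s+500): 500 + j257 → |·| = √(500²+257²) = √316049 ≈ 562.18, ∠ = arctan(257/500) ≈ 27.20°
pole (s+668): 668 + j257 → |·| = √(668²+257²) = √512273 ≈ 715.73, ∠ = arctan(257/668) ≈ 21.04°
|G| = 50 · 2.0738e+05 / 4.0237e+05 ≈ 25.77

25.8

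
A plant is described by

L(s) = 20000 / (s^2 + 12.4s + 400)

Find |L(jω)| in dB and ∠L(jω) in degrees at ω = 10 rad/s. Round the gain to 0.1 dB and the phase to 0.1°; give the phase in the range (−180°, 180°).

At s = jω = j10:
quadratic: (j10)² + 12.4·j10 + 400 = 300 + j124 → |·| ≈ 324.62, ∠ ≈ 22.46°
|L| = 20000 / 324.62 ≈ 61.61
Gain = 20 log₁₀(61.61) ≈ 35.79 dB
∠L = 0.00° − 22.46° = -22.46°

35.8 dB, -22.5°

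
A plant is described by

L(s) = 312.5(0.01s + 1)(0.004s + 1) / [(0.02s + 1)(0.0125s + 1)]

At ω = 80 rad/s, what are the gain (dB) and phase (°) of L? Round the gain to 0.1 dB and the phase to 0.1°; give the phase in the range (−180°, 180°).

43.9 dB, -46.6°

At ω = 80 rad/s:
zero (1 + j80·0.01) = 1 + j0.8 → |·| ≈ 1.2806, ∠ ≈ 38.66°
zero (1 + j80·0.004) = 1 + j0.32 → |·| ≈ 1.05, ∠ ≈ 17.74°
pole (1 + j80·0.02) = 1 + j1.6 → |·| ≈ 1.8868, ∠ ≈ 57.99°
pole (1 + j80·0.0125) = 1 + j1 → |·| ≈ 1.4142, ∠ ≈ 45.00°
|L| = 312.5 · 1.2806 · 1.05 / (1.8868 · 1.4142) ≈ 157.48
Gain = 20 log₁₀(157.48) ≈ 43.94 dB
∠L = (38.66° + 17.74°) − (57.99° + 45.00°) = -46.59°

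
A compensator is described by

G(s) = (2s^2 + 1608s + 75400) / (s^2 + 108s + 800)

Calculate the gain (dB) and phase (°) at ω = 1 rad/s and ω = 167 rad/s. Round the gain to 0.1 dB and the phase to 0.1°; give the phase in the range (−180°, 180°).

ω = 1: 39.4 dB, -6.5°; ω = 167: 18.4 dB, -60.5°

Substitute s = j1:
Numerator: 2(j1)^2 + 1608(j1) + 75400 = 75398 + j1608
Denominator: (j1)^2 + 108(j1) + 800 = 799 + j108
|N| = √(75398² + 1608²) ≈ 75415, ∠N ≈ 1.22°
|D| = √(799² + 108²) ≈ 806.27, ∠D ≈ 7.70°
|G| = 75415 / 806.27 ≈ 93.536
Gain = 20 log₁₀(93.536) ≈ 39.42 dB
∠G = 1.22° − 7.70° = -6.48°

Substitute s = j167:
Numerator: 2(j167)^2 + 1608(j167) + 75400 = 19622 + j268536
Denominator: (j167)^2 + 108(j167) + 800 = -27089 + j18036
|N| = √(19622² + 268536²) ≈ 2.6925e+05, ∠N ≈ 85.82°
|D| = √(27089² + 18036²) ≈ 32544, ∠D ≈ 146.34°
|G| = 2.6925e+05 / 32544 ≈ 8.2734
Gain = 20 log₁₀(8.2734) ≈ 18.35 dB
∠G = 85.82° − 146.34° = -60.52°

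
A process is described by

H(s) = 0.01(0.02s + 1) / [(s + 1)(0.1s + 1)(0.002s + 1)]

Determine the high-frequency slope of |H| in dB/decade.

-40 dB/decade

Each pole contributes −20 dB/decade at high frequency; each zero contributes +20 dB/decade.
Net: 1 zero(s) − 3 pole(s) → -40 dB/decade.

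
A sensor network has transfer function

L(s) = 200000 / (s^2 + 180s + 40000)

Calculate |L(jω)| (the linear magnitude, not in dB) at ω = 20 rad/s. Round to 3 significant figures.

5.03

At s = jω = j20:
quadratic: (j20)² + 180·j20 + 40000 = 39600 + j3600 → |·| ≈ 39763, ∠ ≈ 5.19°
|L| = 200000 / 39763 ≈ 5.0298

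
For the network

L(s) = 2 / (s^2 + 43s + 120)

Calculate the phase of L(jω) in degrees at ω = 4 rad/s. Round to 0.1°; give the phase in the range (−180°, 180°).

-58.8°

Substitute s = j4:
Numerator: 2 = 2 + j0
Denominator: (j4)^2 + 43(j4) + 120 = 104 + j172
|N| = √(2² + 0²) ≈ 2, ∠N ≈ 0.00°
|D| = √(104² + 172²) ≈ 201, ∠D ≈ 58.84°
∠L = 0.00° − 58.84° = -58.84°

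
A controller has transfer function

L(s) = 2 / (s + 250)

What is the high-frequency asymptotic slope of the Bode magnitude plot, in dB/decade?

-20 dB/decade

Each pole contributes −20 dB/decade at high frequency; each zero contributes +20 dB/decade.
Net: 0 zero(s) − 1 pole(s) → -20 dB/decade.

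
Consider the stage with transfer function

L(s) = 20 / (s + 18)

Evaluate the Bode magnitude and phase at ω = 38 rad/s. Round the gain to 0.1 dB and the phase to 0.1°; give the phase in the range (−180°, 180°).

Substitute s = j38:
Numerator: 20 = 20 + j0
Denominator: (j38) + 18 = 18 + j38
|N| = √(20² + 0²) ≈ 20, ∠N ≈ 0.00°
|D| = √(18² + 38²) ≈ 42.048, ∠D ≈ 64.65°
|L| = 20 / 42.048 ≈ 0.47565
Gain = 20 log₁₀(0.47565) ≈ -6.45 dB
∠L = 0.00° − 64.65° = -64.65°

-6.5 dB, -64.7°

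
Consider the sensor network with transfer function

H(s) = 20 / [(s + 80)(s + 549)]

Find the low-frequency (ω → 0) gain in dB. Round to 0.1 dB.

-66.8 dB

H(0) = 20 / (80·549) ≈ 0.00045537
20 log₁₀(0.00045537) ≈ -66.83 dB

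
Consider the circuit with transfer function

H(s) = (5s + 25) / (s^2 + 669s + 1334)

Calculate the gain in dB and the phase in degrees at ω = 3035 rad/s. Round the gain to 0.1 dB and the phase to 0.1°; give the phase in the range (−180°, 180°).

Substitute s = j3035:
Numerator: 5(j3035) + 25 = 25 + j15175
Denominator: (j3035)^2 + 669(j3035) + 1334 = -9209891 + j2030415
|N| = √(25² + 15175²) ≈ 15175, ∠N ≈ 89.91°
|D| = √(9209891² + 2030415²) ≈ 9.431e+06, ∠D ≈ 167.57°
|H| = 15175 / 9.431e+06 ≈ 0.0016091
Gain = 20 log₁₀(0.0016091) ≈ -55.87 dB
∠H = 89.91° − 167.57° = -77.66°

-55.9 dB, -77.7°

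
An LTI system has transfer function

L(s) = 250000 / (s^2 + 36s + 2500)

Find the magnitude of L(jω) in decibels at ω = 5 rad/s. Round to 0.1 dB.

40.1 dB

At s = jω = j5:
quadratic: (j5)² + 36·j5 + 2500 = 2475 + j180 → |·| ≈ 2481.5, ∠ ≈ 4.16°
|L| = 250000 / 2481.5 ≈ 100.75
Gain = 20 log₁₀(100.75) ≈ 40.06 dB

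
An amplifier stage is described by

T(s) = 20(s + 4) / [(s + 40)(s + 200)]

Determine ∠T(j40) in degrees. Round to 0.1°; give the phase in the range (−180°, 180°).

At s = jω = j40:
zero (s+4): 4 + j40 → |·| = √(4²+40²) = √1616 ≈ 40.2, ∠ = arctan(40/4) ≈ 84.29°
pole (s+40): 40 + j40 → |·| = √(40²+40²) = √3200 ≈ 56.569, ∠ = arctan(40/40) ≈ 45.00°
pole (s+200): 200 + j40 → |·| = √(200²+40²) = √41600 ≈ 203.96, ∠ = arctan(40/200) ≈ 11.31°
∠T = 84.29° − 56.31° = 27.98°

28.0°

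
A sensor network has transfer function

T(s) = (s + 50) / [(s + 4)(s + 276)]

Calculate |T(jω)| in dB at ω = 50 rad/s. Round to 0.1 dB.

At s = jω = j50:
zero (s+50): 50 + j50 → |·| = √(50²+50²) = √5000 ≈ 70.711, ∠ = arctan(50/50) ≈ 45.00°
pole (s+4): 4 + j50 → |·| = √(4²+50²) = √2516 ≈ 50.16, ∠ = arctan(50/4) ≈ 85.43°
pole (s+276): 276 + j50 → |·| = √(276²+50²) = √78676 ≈ 280.49, ∠ = arctan(50/276) ≈ 10.27°
|T| = 1 · 70.711 / 14069 ≈ 0.005026
Gain = 20 log₁₀(0.005026) ≈ -45.98 dB

-46.0 dB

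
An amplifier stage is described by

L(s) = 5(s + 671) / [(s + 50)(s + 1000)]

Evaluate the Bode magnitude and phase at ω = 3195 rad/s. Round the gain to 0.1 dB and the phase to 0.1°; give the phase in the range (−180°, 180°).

-56.3 dB, -83.6°

At s = jω = j3195:
zero (s+671): 671 + j3195 → |·| = √(671²+3195²) = √10658266 ≈ 3264.7, ∠ = arctan(3195/671) ≈ 78.14°
pole (s+50): 50 + j3195 → |·| = √(50²+3195²) = √10210525 ≈ 3195.4, ∠ = arctan(3195/50) ≈ 89.10°
pole (s+1000): 1000 + j3195 → |·| = √(1000²+3195²) = √11208025 ≈ 3347.8, ∠ = arctan(3195/1000) ≈ 72.62°
|L| = 5 · 3264.7 / 1.0698e+07 ≈ 0.0015258
Gain = 20 log₁₀(0.0015258) ≈ -56.33 dB
∠L = 78.14° − 161.72° = -83.58°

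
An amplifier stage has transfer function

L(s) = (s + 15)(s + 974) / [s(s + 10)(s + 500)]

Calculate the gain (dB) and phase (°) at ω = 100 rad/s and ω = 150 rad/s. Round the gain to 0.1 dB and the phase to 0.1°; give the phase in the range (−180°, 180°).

ω = 100: -34.3 dB, -98.3°; ω = 150: -38.0 dB, -99.8°

At s = jω = j100:
zero (s+15): 15 + j100 → |·| = √(15²+100²) = √10225 ≈ 101.12, ∠ = arctan(100/15) ≈ 81.47°
zero (s+974): 974 + j100 → |·| = √(974²+100²) = √958676 ≈ 979.12, ∠ = arctan(100/974) ≈ 5.86°
pole (s+10): 10 + j100 → |·| = √(10²+100²) = √10100 ≈ 100.5, ∠ = arctan(100/10) ≈ 84.29°
pole (s+500): 500 + j100 → |·| = √(500²+100²) = √260000 ≈ 509.9, ∠ = arctan(100/500) ≈ 11.31°
pole at origin: |s| = 100, ∠ = 90.00° (in denominator)
|L| = 1 · 99009 / 5.1245e+06 ≈ 0.019321
Gain = 20 log₁₀(0.019321) ≈ -34.28 dB
∠L = 87.33° − 185.60° = -98.27°

At s = jω = j150:
zero (s+15): 15 + j150 → |·| = √(15²+150²) = √22725 ≈ 150.75, ∠ = arctan(150/15) ≈ 84.29°
zero (s+974): 974 + j150 → |·| = √(974²+150²) = √971176 ≈ 985.48, ∠ = arctan(150/974) ≈ 8.76°
pole (s+10): 10 + j150 → |·| = √(10²+150²) = √22600 ≈ 150.33, ∠ = arctan(150/10) ≈ 86.19°
pole (s+500): 500 + j150 → |·| = √(500²+150²) = √272500 ≈ 522.02, ∠ = arctan(150/500) ≈ 16.70°
pole at origin: |s| = 150, ∠ = 90.00° (in denominator)
|L| = 1 · 1.4856e+05 / 1.1771e+07 ≈ 0.012621
Gain = 20 log₁₀(0.012621) ≈ -37.98 dB
∠L = 93.05° − 192.89° = -99.84°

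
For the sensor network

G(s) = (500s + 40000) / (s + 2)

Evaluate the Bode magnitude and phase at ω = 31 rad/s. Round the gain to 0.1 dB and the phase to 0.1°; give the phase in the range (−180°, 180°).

62.8 dB, -65.1°

Substitute s = j31:
Numerator: 500(j31) + 40000 = 40000 + j15500
Denominator: (j31) + 2 = 2 + j31
|N| = √(40000² + 15500²) ≈ 42898, ∠N ≈ 21.18°
|D| = √(2² + 31²) ≈ 31.064, ∠D ≈ 86.31°
|G| = 42898 / 31.064 ≈ 1381
Gain = 20 log₁₀(1381) ≈ 62.80 dB
∠G = 21.18° − 86.31° = -65.13°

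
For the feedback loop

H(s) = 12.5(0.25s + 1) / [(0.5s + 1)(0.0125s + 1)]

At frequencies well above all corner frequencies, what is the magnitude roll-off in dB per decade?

Each pole contributes −20 dB/decade at high frequency; each zero contributes +20 dB/decade.
Net: 1 zero(s) − 2 pole(s) → -20 dB/decade.

-20 dB/decade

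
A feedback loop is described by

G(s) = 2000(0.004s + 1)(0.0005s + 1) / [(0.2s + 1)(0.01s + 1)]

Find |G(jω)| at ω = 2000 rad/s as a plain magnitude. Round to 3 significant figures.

At ω = 2000 rad/s:
zero (1 + j2000·0.004) = 1 + j8 → |·| ≈ 8.0623, ∠ ≈ 82.87°
zero (1 + j2000·0.0005) = 1 + j1 → |·| ≈ 1.4142, ∠ ≈ 45.00°
pole (1 + j2000·0.2) = 1 + j400 → |·| ≈ 400, ∠ ≈ 89.86°
pole (1 + j2000·0.01) = 1 + j20 → |·| ≈ 20.025, ∠ ≈ 87.14°
|G| = 2000 · 8.0623 · 1.4142 / (400 · 20.025) ≈ 2.8469

2.85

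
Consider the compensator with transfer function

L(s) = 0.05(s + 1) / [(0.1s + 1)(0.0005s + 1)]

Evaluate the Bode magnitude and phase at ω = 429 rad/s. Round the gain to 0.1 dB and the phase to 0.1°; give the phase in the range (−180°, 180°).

At ω = 429 rad/s:
zero (1 + j429·1) = 1 + j429 → |·| ≈ 429, ∠ ≈ 89.87°
pole (1 + j429·0.1) = 1 + j42.9 → |·| ≈ 42.912, ∠ ≈ 88.66°
pole (1 + j429·0.0005) = 1 + j0.2145 → |·| ≈ 1.0227, ∠ ≈ 12.11°
|L| = 0.05 · 429 / (42.912 · 1.0227) ≈ 0.48877
Gain = 20 log₁₀(0.48877) ≈ -6.22 dB
∠L = (89.87°) − (88.66° + 12.11°) = -10.90°

-6.2 dB, -10.9°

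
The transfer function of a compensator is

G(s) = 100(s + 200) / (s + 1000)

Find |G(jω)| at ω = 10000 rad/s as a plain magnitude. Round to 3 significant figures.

At s = jω = j10000:
zero (s+200): 200 + j10000 → |·| = √(200²+10000²) = √100040000 ≈ 10002, ∠ = arctan(10000/200) ≈ 88.85°
pole (s+1000): 1000 + j10000 → |·| = √(1000²+10000²) = √101000000 ≈ 10050, ∠ = arctan(10000/1000) ≈ 84.29°
|G| = 100 · 10002 / 10050 ≈ 99.522

99.5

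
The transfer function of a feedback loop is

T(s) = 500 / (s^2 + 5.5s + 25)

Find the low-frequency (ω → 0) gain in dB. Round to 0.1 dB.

T(0) = 500 / 25 = 20
20 log₁₀(20) ≈ 26.02 dB

26.0 dB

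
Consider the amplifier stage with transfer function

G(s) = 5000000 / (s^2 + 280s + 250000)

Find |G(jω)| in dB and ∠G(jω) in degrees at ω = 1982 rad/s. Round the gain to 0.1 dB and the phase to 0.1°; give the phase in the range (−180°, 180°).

2.6 dB, -171.4°

At s = jω = j1982:
quadratic: (j1982)² + 280·j1982 + 250000 = -3678324 + j554960 → |·| ≈ 3.72e+06, ∠ ≈ 171.42°
|G| = 5000000 / 3.72e+06 ≈ 1.3441
Gain = 20 log₁₀(1.3441) ≈ 2.57 dB
∠G = 0.00° − 171.42° = -171.42°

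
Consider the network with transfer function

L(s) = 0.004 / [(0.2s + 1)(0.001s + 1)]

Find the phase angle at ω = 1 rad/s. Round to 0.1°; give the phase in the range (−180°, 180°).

At ω = 1 rad/s:
pole (1 + j1·0.2) = 1 + j0.2 → |·| ≈ 1.0198, ∠ ≈ 11.31°
pole (1 + j1·0.001) = 1 + j0.001 → |·| ≈ 1, ∠ ≈ 0.06°
∠L = (0°) − (11.31° + 0.06°) = -11.37°

-11.4°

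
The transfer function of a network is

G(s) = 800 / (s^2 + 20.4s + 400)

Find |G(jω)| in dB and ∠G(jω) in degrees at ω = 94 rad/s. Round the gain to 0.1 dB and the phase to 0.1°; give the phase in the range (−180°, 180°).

-20.7 dB, -167.2°

At s = jω = j94:
quadratic: (j94)² + 20.4·j94 + 400 = -8436 + j1917.6 → |·| ≈ 8651.2, ∠ ≈ 167.19°
|G| = 800 / 8651.2 ≈ 0.092473
Gain = 20 log₁₀(0.092473) ≈ -20.68 dB
∠G = 0.00° − 167.19° = -167.19°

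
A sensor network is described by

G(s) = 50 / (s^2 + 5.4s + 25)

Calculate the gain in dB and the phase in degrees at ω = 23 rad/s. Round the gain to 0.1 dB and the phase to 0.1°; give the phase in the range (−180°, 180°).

At s = jω = j23:
quadratic: (j23)² + 5.4·j23 + 25 = -504 + j124.2 → |·| ≈ 519.08, ∠ ≈ 166.16°
|G| = 50 / 519.08 ≈ 0.096324
Gain = 20 log₁₀(0.096324) ≈ -20.33 dB
∠G = 0.00° − 166.16° = -166.16°

-20.3 dB, -166.2°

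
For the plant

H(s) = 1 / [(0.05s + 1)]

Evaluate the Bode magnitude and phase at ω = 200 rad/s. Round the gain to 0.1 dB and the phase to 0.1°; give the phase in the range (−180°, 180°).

-20.0 dB, -84.3°

At ω = 200 rad/s:
pole (1 + j200·0.05) = 1 + j10 → |·| ≈ 10.05, ∠ ≈ 84.29°
|H| = 1 · 1 / (10.05) ≈ 0.099502
Gain = 20 log₁₀(0.099502) ≈ -20.04 dB
∠H = (0°) − (84.29°) = -84.29°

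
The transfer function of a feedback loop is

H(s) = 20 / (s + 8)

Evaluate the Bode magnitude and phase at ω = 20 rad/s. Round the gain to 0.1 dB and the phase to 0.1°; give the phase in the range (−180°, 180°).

Substitute s = j20:
Numerator: 20 = 20 + j0
Denominator: (j20) + 8 = 8 + j20
|N| = √(20² + 0²) ≈ 20, ∠N ≈ 0.00°
|D| = √(8² + 20²) ≈ 21.541, ∠D ≈ 68.20°
|H| = 20 / 21.541 ≈ 0.92846
Gain = 20 log₁₀(0.92846) ≈ -0.64 dB
∠H = 0.00° − 68.20° = -68.20°

-0.6 dB, -68.2°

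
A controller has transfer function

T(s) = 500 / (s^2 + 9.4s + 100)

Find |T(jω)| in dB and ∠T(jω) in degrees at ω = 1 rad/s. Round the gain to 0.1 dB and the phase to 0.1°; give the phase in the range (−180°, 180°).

At s = jω = j1:
quadratic: (j1)² + 9.4·j1 + 100 = 99 + j9.4 → |·| ≈ 99.445, ∠ ≈ 5.42°
|T| = 500 / 99.445 ≈ 5.0279
Gain = 20 log₁₀(5.0279) ≈ 14.03 dB
∠T = 0.00° − 5.42° = -5.42°

14.0 dB, -5.4°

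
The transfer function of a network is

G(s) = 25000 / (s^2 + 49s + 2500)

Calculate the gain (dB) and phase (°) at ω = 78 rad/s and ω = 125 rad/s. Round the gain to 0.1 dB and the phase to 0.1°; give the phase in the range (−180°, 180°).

At s = jω = j78:
quadratic: (j78)² + 49·j78 + 2500 = -3584 + j3822 → |·| ≈ 5239.5, ∠ ≈ 133.16°
|G| = 25000 / 5239.5 ≈ 4.7714
Gain = 20 log₁₀(4.7714) ≈ 13.57 dB
∠G = 0.00° − 133.16° = -133.16°

At s = jω = j125:
quadratic: (j125)² + 49·j125 + 2500 = -13125 + j6125 → |·| ≈ 14484, ∠ ≈ 154.98°
|G| = 25000 / 14484 ≈ 1.726
Gain = 20 log₁₀(1.726) ≈ 4.74 dB
∠G = 0.00° − 154.98° = -154.98°

ω = 78: 13.6 dB, -133.2°; ω = 125: 4.7 dB, -155.0°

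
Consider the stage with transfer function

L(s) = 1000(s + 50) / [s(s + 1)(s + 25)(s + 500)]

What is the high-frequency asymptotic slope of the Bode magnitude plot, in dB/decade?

-60 dB/decade

Each pole contributes −20 dB/decade at high frequency; each zero contributes +20 dB/decade.
Net: 1 zero(s) − 4 pole(s) → -60 dB/decade.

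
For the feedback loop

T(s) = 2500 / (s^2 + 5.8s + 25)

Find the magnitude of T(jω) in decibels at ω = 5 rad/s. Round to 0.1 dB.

At s = jω = j5:
quadratic: (j5)² + 5.8·j5 + 25 = 0 + j29 → |·| ≈ 29, ∠ ≈ 90.00°
|T| = 2500 / 29 ≈ 86.207
Gain = 20 log₁₀(86.207) ≈ 38.71 dB

38.7 dB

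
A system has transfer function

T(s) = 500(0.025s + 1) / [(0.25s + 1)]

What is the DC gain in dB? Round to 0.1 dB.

54.0 dB

T(0) = 500 · 1 / 1 = 500
20 log₁₀(500) ≈ 53.98 dB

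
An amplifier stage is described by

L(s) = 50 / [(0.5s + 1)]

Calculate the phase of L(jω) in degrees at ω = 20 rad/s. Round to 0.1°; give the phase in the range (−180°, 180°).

-84.3°

At ω = 20 rad/s:
pole (1 + j20·0.5) = 1 + j10 → |·| ≈ 10.05, ∠ ≈ 84.29°
∠L = (0°) − (84.29°) = -84.29°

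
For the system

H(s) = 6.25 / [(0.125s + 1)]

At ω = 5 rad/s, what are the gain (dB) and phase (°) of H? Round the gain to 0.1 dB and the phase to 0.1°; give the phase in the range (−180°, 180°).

At ω = 5 rad/s:
pole (1 + j5·0.125) = 1 + j0.625 → |·| ≈ 1.1792, ∠ ≈ 32.01°
|H| = 6.25 · 1 / (1.1792) ≈ 5.3002
Gain = 20 log₁₀(5.3002) ≈ 14.49 dB
∠H = (0°) − (32.01°) = -32.01°

14.5 dB, -32.0°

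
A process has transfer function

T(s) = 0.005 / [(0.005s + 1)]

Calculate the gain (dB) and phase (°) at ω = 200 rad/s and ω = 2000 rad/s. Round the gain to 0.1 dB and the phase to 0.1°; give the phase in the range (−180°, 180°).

ω = 200: -49.0 dB, -45.0°; ω = 2000: -66.1 dB, -84.3°

At ω = 200 rad/s:
pole (1 + j200·0.005) = 1 + j1 → |·| ≈ 1.4142, ∠ ≈ 45.00°
|T| = 0.005 · 1 / (1.4142) ≈ 0.0035356
Gain = 20 log₁₀(0.0035356) ≈ -49.03 dB
∠T = (0°) − (45.00°) = -45.00°

At ω = 2000 rad/s:
pole (1 + j2000·0.005) = 1 + j10 → |·| ≈ 10.05, ∠ ≈ 84.29°
|T| = 0.005 · 1 / (10.05) ≈ 0.00049751
Gain = 20 log₁₀(0.00049751) ≈ -66.06 dB
∠T = (0°) − (84.29°) = -84.29°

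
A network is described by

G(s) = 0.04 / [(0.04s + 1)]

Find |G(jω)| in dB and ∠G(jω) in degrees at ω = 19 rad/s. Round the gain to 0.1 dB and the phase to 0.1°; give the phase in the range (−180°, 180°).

-29.9 dB, -37.2°

At ω = 19 rad/s:
pole (1 + j19·0.04) = 1 + j0.76 → |·| ≈ 1.256, ∠ ≈ 37.23°
|G| = 0.04 · 1 / (1.256) ≈ 0.031847
Gain = 20 log₁₀(0.031847) ≈ -29.94 dB
∠G = (0°) − (37.23°) = -37.23°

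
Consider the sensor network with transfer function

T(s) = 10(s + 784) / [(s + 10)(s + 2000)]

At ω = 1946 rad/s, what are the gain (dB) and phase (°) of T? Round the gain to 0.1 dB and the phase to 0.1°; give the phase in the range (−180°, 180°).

-48.3 dB, -65.9°

At s = jω = j1946:
zero (s+784): 784 + j1946 → |·| = √(784²+1946²) = √4401572 ≈ 2098, ∠ = arctan(1946/784) ≈ 68.06°
pole (s+10): 10 + j1946 → |·| = √(10²+1946²) = √3787016 ≈ 1946, ∠ = arctan(1946/10) ≈ 89.71°
pole (s+2000): 2000 + j1946 → |·| = √(2000²+1946²) = √7786916 ≈ 2790.5, ∠ = arctan(1946/2000) ≈ 44.22°
|T| = 10 · 2098 / 5.4303e+06 ≈ 0.0038635
Gain = 20 log₁₀(0.0038635) ≈ -48.26 dB
∠T = 68.06° − 133.93° = -65.87°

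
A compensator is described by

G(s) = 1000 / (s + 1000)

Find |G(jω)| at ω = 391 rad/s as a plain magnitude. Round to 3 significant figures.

At s = jω = j391:
pole (s+1000): 1000 + j391 → |·| = √(1000²+391²) = √1152881 ≈ 1073.7, ∠ = arctan(391/1000) ≈ 21.36°
|G| = 1000 / 1073.7 ≈ 0.93136

0.931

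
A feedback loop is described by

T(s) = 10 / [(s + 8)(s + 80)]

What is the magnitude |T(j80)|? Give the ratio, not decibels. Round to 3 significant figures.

At s = jω = j80:
pole (s+8): 8 + j80 → |·| = √(8²+80²) = √6464 ≈ 80.399, ∠ = arctan(80/8) ≈ 84.29°
pole (s+80): 80 + j80 → |·| = √(80²+80²) = √12800 ≈ 113.14, ∠ = arctan(80/80) ≈ 45.00°
|T| = 10 / 9096.3 ≈ 0.0010993

0.00110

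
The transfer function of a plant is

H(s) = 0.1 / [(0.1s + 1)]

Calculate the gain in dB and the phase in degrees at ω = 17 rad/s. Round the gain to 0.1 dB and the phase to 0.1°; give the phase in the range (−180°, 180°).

-25.9 dB, -59.5°

At ω = 17 rad/s:
pole (1 + j17·0.1) = 1 + j1.7 → |·| ≈ 1.9723, ∠ ≈ 59.53°
|H| = 0.1 · 1 / (1.9723) ≈ 0.050702
Gain = 20 log₁₀(0.050702) ≈ -25.90 dB
∠H = (0°) − (59.53°) = -59.53°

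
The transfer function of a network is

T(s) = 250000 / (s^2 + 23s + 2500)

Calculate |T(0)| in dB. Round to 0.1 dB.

T(0) = 250000 / 2500 = 100
20 log₁₀(100) ≈ 40.00 dB

40.0 dB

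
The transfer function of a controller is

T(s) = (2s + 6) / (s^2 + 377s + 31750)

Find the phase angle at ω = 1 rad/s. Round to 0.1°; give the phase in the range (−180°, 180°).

Substitute s = j1:
Numerator: 2(j1) + 6 = 6 + j2
Denominator: (j1)^2 + 377(j1) + 31750 = 31749 + j377
|N| = √(6² + 2²) ≈ 6.3246, ∠N ≈ 18.43°
|D| = √(31749² + 377²) ≈ 31751, ∠D ≈ 0.68°
∠T = 18.43° − 0.68° = 17.75°

17.8°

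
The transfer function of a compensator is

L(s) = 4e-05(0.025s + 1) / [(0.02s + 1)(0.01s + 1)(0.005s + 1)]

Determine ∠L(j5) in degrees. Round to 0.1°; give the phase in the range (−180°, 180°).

At ω = 5 rad/s:
zero (1 + j5·0.025) = 1 + j0.125 → |·| ≈ 1.0078, ∠ ≈ 7.13°
pole (1 + j5·0.02) = 1 + j0.1 → |·| ≈ 1.005, ∠ ≈ 5.71°
pole (1 + j5·0.01) = 1 + j0.05 → |·| ≈ 1.0012, ∠ ≈ 2.86°
pole (1 + j5·0.005) = 1 + j0.025 → |·| ≈ 1.0003, ∠ ≈ 1.43°
∠L = (7.13°) − (5.71° + 2.86° + 1.43°) = -2.87°

-2.9°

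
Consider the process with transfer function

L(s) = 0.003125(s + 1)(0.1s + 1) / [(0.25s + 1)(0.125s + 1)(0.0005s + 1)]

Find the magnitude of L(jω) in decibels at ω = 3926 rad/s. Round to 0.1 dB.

At ω = 3926 rad/s:
zero (1 + j3926·1) = 1 + j3926 → |·| ≈ 3926, ∠ ≈ 89.99°
zero (1 + j3926·0.1) = 1 + j392.6 → |·| ≈ 392.6, ∠ ≈ 89.85°
pole (1 + j3926·0.25) = 1 + j981.5 → |·| ≈ 981.5, ∠ ≈ 89.94°
pole (1 + j3926·0.125) = 1 + j490.75 → |·| ≈ 490.75, ∠ ≈ 89.88°
pole (1 + j3926·0.0005) = 1 + j1.963 → |·| ≈ 2.203, ∠ ≈ 63.00°
|L| = 0.003125 · 3926 · 392.6 / (981.5 · 490.75 · 2.203) ≈ 0.0045393
Gain = 20 log₁₀(0.0045393) ≈ -46.86 dB

-46.9 dB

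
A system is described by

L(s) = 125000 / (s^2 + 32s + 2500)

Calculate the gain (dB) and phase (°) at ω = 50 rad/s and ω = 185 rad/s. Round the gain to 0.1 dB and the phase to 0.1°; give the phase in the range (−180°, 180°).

ω = 50: 37.9 dB, -90.0°; ω = 185: 11.8 dB, -169.4°

At s = jω = j50:
quadratic: (j50)² + 32·j50 + 2500 = 0 + j1600 → |·| ≈ 1600, ∠ ≈ 90.00°
|L| = 125000 / 1600 ≈ 78.125
Gain = 20 log₁₀(78.125) ≈ 37.86 dB
∠L = 0.00° − 90.00° = -90.00°

At s = jω = j185:
quadratic: (j185)² + 32·j185 + 2500 = -31725 + j5920 → |·| ≈ 32273, ∠ ≈ 169.43°
|L| = 125000 / 32273 ≈ 3.8732
Gain = 20 log₁₀(3.8732) ≈ 11.76 dB
∠L = 0.00° − 169.43° = -169.43°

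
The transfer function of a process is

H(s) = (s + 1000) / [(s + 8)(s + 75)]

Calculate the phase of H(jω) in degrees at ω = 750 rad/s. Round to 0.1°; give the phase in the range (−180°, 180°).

-136.8°

At s = jω = j750:
zero (s+1000): 1000 + j750 → |·| = √(1000²+750²) = √1562500 ≈ 1250, ∠ = arctan(750/1000) ≈ 36.87°
pole (s+8): 8 + j750 → |·| = √(8²+750²) = √562564 ≈ 750.04, ∠ = arctan(750/8) ≈ 89.39°
pole (s+75): 75 + j750 → |·| = √(75²+750²) = √568125 ≈ 753.74, ∠ = arctan(750/75) ≈ 84.29°
∠H = 36.87° − 173.68° = -136.81°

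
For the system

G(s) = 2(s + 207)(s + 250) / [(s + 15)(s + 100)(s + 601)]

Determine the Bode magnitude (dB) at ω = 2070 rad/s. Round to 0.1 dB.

At s = jω = j2070:
zero (s+207): 207 + j2070 → |·| = √(207²+2070²) = √4327749 ≈ 2080.3, ∠ = arctan(2070/207) ≈ 84.29°
zero (s+250): 250 + j2070 → |·| = √(250²+2070²) = √4347400 ≈ 2085, ∠ = arctan(2070/250) ≈ 83.11°
pole (s+15): 15 + j2070 → |·| = √(15²+2070²) = √4285125 ≈ 2070.1, ∠ = arctan(2070/15) ≈ 89.58°
pole (s+100): 100 + j2070 → |·| = √(100²+2070²) = √4294900 ≈ 2072.4, ∠ = arctan(2070/100) ≈ 87.23°
pole (s+601): 601 + j2070 → |·| = √(601²+2070²) = √4646101 ≈ 2155.5, ∠ = arctan(2070/601) ≈ 73.81°
|G| = 2 · 4.3374e+06 / 9.2473e+09 ≈ 0.00093809
Gain = 20 log₁₀(0.00093809) ≈ -60.56 dB

-60.6 dB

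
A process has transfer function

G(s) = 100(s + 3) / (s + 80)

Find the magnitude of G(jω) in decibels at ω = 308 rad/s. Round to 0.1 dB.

At s = jω = j308:
zero (s+3): 3 + j308 → |·| = √(3²+308²) = √94873 ≈ 308.01, ∠ = arctan(308/3) ≈ 89.44°
pole (s+80): 80 + j308 → |·| = √(80²+308²) = √101264 ≈ 318.22, ∠ = arctan(308/80) ≈ 75.44°
|G| = 100 · 308.01 / 318.22 ≈ 96.792
Gain = 20 log₁₀(96.792) ≈ 39.72 dB

39.7 dB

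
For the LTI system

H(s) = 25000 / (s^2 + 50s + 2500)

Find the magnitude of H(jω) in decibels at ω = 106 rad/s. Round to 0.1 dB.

At s = jω = j106:
quadratic: (j106)² + 50·j106 + 2500 = -8736 + j5300 → |·| ≈ 10218, ∠ ≈ 148.76°
|H| = 25000 / 10218 ≈ 2.4467
Gain = 20 log₁₀(2.4467) ≈ 7.77 dB

7.8 dB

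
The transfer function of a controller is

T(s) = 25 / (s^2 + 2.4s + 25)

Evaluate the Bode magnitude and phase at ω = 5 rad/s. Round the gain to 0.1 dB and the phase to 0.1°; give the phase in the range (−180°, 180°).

6.4 dB, -90.0°

At s = jω = j5:
quadratic: (j5)² + 2.4·j5 + 25 = 0 + j12 → |·| ≈ 12, ∠ ≈ 90.00°
|T| = 25 / 12 ≈ 2.0833
Gain = 20 log₁₀(2.0833) ≈ 6.38 dB
∠T = 0.00° − 90.00° = -90.00°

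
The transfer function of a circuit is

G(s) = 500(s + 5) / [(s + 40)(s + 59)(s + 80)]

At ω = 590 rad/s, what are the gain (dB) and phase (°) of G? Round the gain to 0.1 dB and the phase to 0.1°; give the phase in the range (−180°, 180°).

-57.0 dB, -163.2°

At s = jω = j590:
zero (s+5): 5 + j590 → |·| = √(5²+590²) = √348125 ≈ 590.02, ∠ = arctan(590/5) ≈ 89.51°
pole (s+40): 40 + j590 → |·| = √(40²+590²) = √349700 ≈ 591.35, ∠ = arctan(590/40) ≈ 86.12°
pole (s+59): 59 + j590 → |·| = √(59²+590²) = √351581 ≈ 592.94, ∠ = arctan(590/59) ≈ 84.29°
pole (s+80): 80 + j590 → |·| = √(80²+590²) = √354500 ≈ 595.4, ∠ = arctan(590/80) ≈ 82.28°
|G| = 500 · 590.02 / 2.0877e+08 ≈ 0.0014131
Gain = 20 log₁₀(0.0014131) ≈ -57.00 dB
∠G = 89.51° − 252.69° = -163.18°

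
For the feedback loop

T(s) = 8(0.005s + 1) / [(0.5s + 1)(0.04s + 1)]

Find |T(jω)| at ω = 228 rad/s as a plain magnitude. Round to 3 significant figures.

0.0116

At ω = 228 rad/s:
zero (1 + j228·0.005) = 1 + j1.14 → |·| ≈ 1.5164, ∠ ≈ 48.74°
pole (1 + j228·0.5) = 1 + j114 → |·| ≈ 114, ∠ ≈ 89.50°
pole (1 + j228·0.04) = 1 + j9.12 → |·| ≈ 9.1747, ∠ ≈ 83.74°
|T| = 8 · 1.5164 / (114 · 9.1747) ≈ 0.011599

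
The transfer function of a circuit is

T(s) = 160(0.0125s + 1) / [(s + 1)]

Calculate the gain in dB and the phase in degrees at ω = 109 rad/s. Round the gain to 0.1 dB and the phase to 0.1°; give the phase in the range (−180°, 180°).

7.9 dB, -35.8°

At ω = 109 rad/s:
zero (1 + j109·0.0125) = 1 + j1.3625 → |·| ≈ 1.6901, ∠ ≈ 53.72°
pole (1 + j109·1) = 1 + j109 → |·| ≈ 109, ∠ ≈ 89.47°
|T| = 160 · 1.6901 / (109) ≈ 2.4809
Gain = 20 log₁₀(2.4809) ≈ 7.89 dB
∠T = (53.72°) − (89.47°) = -35.75°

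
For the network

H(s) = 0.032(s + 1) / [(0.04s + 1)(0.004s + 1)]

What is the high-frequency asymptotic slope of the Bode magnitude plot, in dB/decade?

-20 dB/decade

Each pole contributes −20 dB/decade at high frequency; each zero contributes +20 dB/decade.
Net: 1 zero(s) − 2 pole(s) → -20 dB/decade.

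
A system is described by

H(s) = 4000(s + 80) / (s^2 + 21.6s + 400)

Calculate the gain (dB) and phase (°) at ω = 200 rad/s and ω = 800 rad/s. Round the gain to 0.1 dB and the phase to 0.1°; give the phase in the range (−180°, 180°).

At s = jω = j200:
zero (s+80): 80 + j200 → |·| = √(80²+200²) = √46400 ≈ 215.41, ∠ = arctan(200/80) ≈ 68.20°
quadratic: (j200)² + 21.6·j200 + 400 = -39600 + j4320 → |·| ≈ 39835, ∠ ≈ 173.77°
|H| = 4000 · 215.41 / 39835 ≈ 21.63
Gain = 20 log₁₀(21.63) ≈ 26.70 dB
∠H = 68.20° − 173.77° = -105.57°

At s = jω = j800:
zero (s+80): 80 + j800 → |·| = √(80²+800²) = √646400 ≈ 803.99, ∠ = arctan(800/80) ≈ 84.29°
quadratic: (j800)² + 21.6·j800 + 400 = -639600 + j17280 → |·| ≈ 6.3983e+05, ∠ ≈ 178.45°
|H| = 4000 · 803.99 / 6.3983e+05 ≈ 5.0263
Gain = 20 log₁₀(5.0263) ≈ 14.02 dB
∠H = 84.29° − 178.45° = -94.16°

ω = 200: 26.7 dB, -105.6°; ω = 800: 14.0 dB, -94.2°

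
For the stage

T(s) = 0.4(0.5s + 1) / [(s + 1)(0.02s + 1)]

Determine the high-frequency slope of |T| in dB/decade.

Each pole contributes −20 dB/decade at high frequency; each zero contributes +20 dB/decade.
Net: 1 zero(s) − 2 pole(s) → -20 dB/decade.

-20 dB/decade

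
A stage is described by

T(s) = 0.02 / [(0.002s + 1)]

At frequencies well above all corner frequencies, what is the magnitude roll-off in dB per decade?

Each pole contributes −20 dB/decade at high frequency; each zero contributes +20 dB/decade.
Net: 0 zero(s) − 1 pole(s) → -20 dB/decade.

-20 dB/decade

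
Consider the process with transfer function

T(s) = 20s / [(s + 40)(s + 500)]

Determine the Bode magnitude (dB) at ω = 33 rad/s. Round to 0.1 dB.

At s = jω = j33:
zero at origin: s = j33 → |·| = 33, ∠ = 90.00°
pole (s+40): 40 + j33 → |·| = √(40²+33²) = √2689 ≈ 51.856, ∠ = arctan(33/40) ≈ 39.52°
pole (s+500): 500 + j33 → |·| = √(500²+33²) = √251089 ≈ 501.09, ∠ = arctan(33/500) ≈ 3.78°
|T| = 20 · 33 / 25985 ≈ 0.025399
Gain = 20 log₁₀(0.025399) ≈ -31.90 dB

-31.9 dB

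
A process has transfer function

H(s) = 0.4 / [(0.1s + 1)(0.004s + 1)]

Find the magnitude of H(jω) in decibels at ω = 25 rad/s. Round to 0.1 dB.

-16.6 dB

At ω = 25 rad/s:
pole (1 + j25·0.1) = 1 + j2.5 → |·| ≈ 2.6926, ∠ ≈ 68.20°
pole (1 + j25·0.004) = 1 + j0.1 → |·| ≈ 1.005, ∠ ≈ 5.71°
|H| = 0.4 · 1 / (2.6926 · 1.005) ≈ 0.14782
Gain = 20 log₁₀(0.14782) ≈ -16.61 dB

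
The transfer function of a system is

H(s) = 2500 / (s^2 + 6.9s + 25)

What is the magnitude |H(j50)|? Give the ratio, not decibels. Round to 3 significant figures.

At s = jω = j50:
quadratic: (j50)² + 6.9·j50 + 25 = -2475 + j345 → |·| ≈ 2498.9, ∠ ≈ 172.06°
|H| = 2500 / 2498.9 ≈ 1.0004

1.00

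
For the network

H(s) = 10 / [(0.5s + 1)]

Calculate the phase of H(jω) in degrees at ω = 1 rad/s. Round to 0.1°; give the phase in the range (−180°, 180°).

-26.6°

At ω = 1 rad/s:
pole (1 + j1·0.5) = 1 + j0.5 → |·| ≈ 1.118, ∠ ≈ 26.57°
∠H = (0°) − (26.57°) = -26.57°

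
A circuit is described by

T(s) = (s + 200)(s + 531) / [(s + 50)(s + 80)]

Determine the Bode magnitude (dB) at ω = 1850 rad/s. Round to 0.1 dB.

0.4 dB

At s = jω = j1850:
zero (s+200): 200 + j1850 → |·| = √(200²+1850²) = √3462500 ≈ 1860.8, ∠ = arctan(1850/200) ≈ 83.83°
zero (s+531): 531 + j1850 → |·| = √(531²+1850²) = √3704461 ≈ 1924.7, ∠ = arctan(1850/531) ≈ 73.99°
pole (s+50): 50 + j1850 → |·| = √(50²+1850²) = √3425000 ≈ 1850.7, ∠ = arctan(1850/50) ≈ 88.45°
pole (s+80): 80 + j1850 → |·| = √(80²+1850²) = √3428900 ≈ 1851.7, ∠ = arctan(1850/80) ≈ 87.52°
|T| = 1 · 3.5815e+06 / 3.4269e+06 ≈ 1.0451
Gain = 20 log₁₀(1.0451) ≈ 0.38 dB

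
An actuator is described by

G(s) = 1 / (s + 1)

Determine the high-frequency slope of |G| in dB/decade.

Each pole contributes −20 dB/decade at high frequency; each zero contributes +20 dB/decade.
Net: 0 zero(s) − 1 pole(s) → -20 dB/decade.

-20 dB/decade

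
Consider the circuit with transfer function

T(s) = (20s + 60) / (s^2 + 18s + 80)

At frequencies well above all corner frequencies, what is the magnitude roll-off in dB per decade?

-20 dB/decade

Each pole contributes −20 dB/decade at high frequency; each zero contributes +20 dB/decade.
Net: 1 zero(s) − 2 pole(s) → -20 dB/decade.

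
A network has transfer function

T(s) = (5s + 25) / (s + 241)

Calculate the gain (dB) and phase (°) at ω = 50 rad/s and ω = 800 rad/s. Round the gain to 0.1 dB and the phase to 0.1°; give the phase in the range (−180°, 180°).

Substitute s = j50:
Numerator: 5(j50) + 25 = 25 + j250
Denominator: (j50) + 241 = 241 + j50
|N| = √(25² + 250²) ≈ 251.25, ∠N ≈ 84.29°
|D| = √(241² + 50²) ≈ 246.13, ∠D ≈ 11.72°
|T| = 251.25 / 246.13 ≈ 1.0208
Gain = 20 log₁₀(1.0208) ≈ 0.18 dB
∠T = 84.29° − 11.72° = 72.57°

Substitute s = j800:
Numerator: 5(j800) + 25 = 25 + j4000
Denominator: (j800) + 241 = 241 + j800
|N| = √(25² + 4000²) ≈ 4000.1, ∠N ≈ 89.64°
|D| = √(241² + 800²) ≈ 835.51, ∠D ≈ 73.24°
|T| = 4000.1 / 835.51 ≈ 4.7876
Gain = 20 log₁₀(4.7876) ≈ 13.60 dB
∠T = 89.64° − 73.24° = 16.40°

ω = 50: 0.2 dB, 72.6°; ω = 800: 13.6 dB, 16.4°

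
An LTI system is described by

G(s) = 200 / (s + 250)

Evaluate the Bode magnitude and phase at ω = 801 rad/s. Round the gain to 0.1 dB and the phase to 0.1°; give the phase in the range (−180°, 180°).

-12.5 dB, -72.7°

Substitute s = j801:
Numerator: 200 = 200 + j0
Denominator: (j801) + 250 = 250 + j801
|N| = √(200² + 0²) ≈ 200, ∠N ≈ 0.00°
|D| = √(250² + 801²) ≈ 839.11, ∠D ≈ 72.67°
|G| = 200 / 839.11 ≈ 0.23835
Gain = 20 log₁₀(0.23835) ≈ -12.46 dB
∠G = 0.00° − 72.67° = -72.67°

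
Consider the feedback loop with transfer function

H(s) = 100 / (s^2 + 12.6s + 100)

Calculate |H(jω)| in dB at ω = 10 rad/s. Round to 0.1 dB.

-2.0 dB

At s = jω = j10:
quadratic: (j10)² + 12.6·j10 + 100 = 0 + j126 → |·| ≈ 126, ∠ ≈ 90.00°
|H| = 100 / 126 ≈ 0.79365
Gain = 20 log₁₀(0.79365) ≈ -2.01 dB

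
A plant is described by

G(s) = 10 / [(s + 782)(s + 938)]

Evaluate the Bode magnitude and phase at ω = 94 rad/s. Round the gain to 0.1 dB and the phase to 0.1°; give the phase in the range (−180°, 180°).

At s = jω = j94:
pole (s+782): 782 + j94 → |·| = √(782²+94²) = √620360 ≈ 787.63, ∠ = arctan(94/782) ≈ 6.85°
pole (s+938): 938 + j94 → |·| = √(938²+94²) = √888680 ≈ 942.7, ∠ = arctan(94/938) ≈ 5.72°
|G| = 10 / 7.425e+05 ≈ 1.3468e-05
Gain = 20 log₁₀(1.3468e-05) ≈ -97.41 dB
∠G = 0.00° − 12.57° = -12.57°

-97.4 dB, -12.6°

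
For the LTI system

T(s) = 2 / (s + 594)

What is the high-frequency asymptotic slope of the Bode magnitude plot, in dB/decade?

Each pole contributes −20 dB/decade at high frequency; each zero contributes +20 dB/decade.
Net: 0 zero(s) − 1 pole(s) → -20 dB/decade.

-20 dB/decade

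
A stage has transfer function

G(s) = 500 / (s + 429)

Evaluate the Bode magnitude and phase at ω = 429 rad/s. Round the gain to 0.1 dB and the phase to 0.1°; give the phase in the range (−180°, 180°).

At s = jω = j429:
pole (s+429): 429 + j429 → |·| = √(429²+429²) = √368082 ≈ 606.7, ∠ = arctan(429/429) ≈ 45.00°
|G| = 500 / 606.7 ≈ 0.82413
Gain = 20 log₁₀(0.82413) ≈ -1.68 dB
∠G = 0.00° − 45.00° = -45.00°

-1.7 dB, -45.0°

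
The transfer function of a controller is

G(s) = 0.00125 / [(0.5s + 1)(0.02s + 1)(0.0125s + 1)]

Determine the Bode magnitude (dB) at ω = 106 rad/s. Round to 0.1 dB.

-104.4 dB

At ω = 106 rad/s:
pole (1 + j106·0.5) = 1 + j53 → |·| ≈ 53.009, ∠ ≈ 88.92°
pole (1 + j106·0.02) = 1 + j2.12 → |·| ≈ 2.344, ∠ ≈ 64.75°
pole (1 + j106·0.0125) = 1 + j1.325 → |·| ≈ 1.66, ∠ ≈ 52.96°
|G| = 0.00125 · 1 / (53.009 · 2.344 · 1.66) ≈ 6.0603e-06
Gain = 20 log₁₀(6.0603e-06) ≈ -104.35 dB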